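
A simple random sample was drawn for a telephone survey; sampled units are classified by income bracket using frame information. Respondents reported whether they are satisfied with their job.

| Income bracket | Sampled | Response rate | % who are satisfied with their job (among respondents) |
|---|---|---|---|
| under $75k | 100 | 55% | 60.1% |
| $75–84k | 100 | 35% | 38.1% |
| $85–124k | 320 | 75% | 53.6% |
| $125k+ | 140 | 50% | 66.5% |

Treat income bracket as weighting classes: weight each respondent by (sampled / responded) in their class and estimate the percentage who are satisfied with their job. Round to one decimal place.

Inverse-response-rate weighting restores each class to its sampled count, so class totals weight by n_sampled:
  under $75k: 100 × 60.1 = 6010
  $75–84k: 100 × 38.1 = 3810
  $85–124k: 320 × 53.6 = 17,152
  $125k+: 140 × 66.5 = 9310
Adjusted estimate = 36,282 / 660 = 54.9727 → 55.0%.

55.0%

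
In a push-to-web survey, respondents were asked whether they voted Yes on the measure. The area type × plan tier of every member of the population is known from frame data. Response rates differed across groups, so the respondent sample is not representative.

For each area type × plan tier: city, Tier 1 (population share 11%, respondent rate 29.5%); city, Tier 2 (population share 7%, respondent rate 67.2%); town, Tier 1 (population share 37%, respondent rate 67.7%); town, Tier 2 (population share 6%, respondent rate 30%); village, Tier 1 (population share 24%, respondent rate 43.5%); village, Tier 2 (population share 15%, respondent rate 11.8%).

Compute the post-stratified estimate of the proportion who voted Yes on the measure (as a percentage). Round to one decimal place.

Weight each group's respondent value by its population share:
  city, Tier 1: 0.11 × 29.5 = 3.245
  city, Tier 2: 0.07 × 67.2 = 4.704
  town, Tier 1: 0.37 × 67.7 = 25.049
  town, Tier 2: 0.06 × 30 = 1.8
  village, Tier 1: 0.24 × 43.5 = 10.44
  village, Tier 2: 0.15 × 11.8 = 1.77
Post-stratified estimate = 47.008 → 47.0%.

47.0%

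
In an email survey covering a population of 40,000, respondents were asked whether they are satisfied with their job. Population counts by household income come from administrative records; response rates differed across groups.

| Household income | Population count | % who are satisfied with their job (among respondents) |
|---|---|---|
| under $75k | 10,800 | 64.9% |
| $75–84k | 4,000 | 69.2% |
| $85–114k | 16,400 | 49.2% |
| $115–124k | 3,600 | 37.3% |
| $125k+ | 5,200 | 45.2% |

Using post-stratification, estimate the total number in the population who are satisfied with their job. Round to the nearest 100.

21,500

Estimated count per cell = population count × respondent percentage:
  under $75k: 10,800 × 64.9% = 7009.2
  $75–84k: 4,000 × 69.2% = 2768
  $85–114k: 16,400 × 49.2% = 8068.8
  $115–124k: 3,600 × 37.3% = 1342.8
  $125k+: 5,200 × 45.2% = 2350.4
Estimated total = 21539.2 → 21,500.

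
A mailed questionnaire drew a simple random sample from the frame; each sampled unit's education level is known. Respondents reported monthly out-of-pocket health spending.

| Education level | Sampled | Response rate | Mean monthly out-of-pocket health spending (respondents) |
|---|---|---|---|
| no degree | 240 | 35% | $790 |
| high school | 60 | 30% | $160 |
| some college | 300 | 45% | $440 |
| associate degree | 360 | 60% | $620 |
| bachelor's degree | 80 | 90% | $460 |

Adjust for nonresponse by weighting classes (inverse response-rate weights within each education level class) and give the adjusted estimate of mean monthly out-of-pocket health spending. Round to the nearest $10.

$570

With weight = n_sampled/n_responded per class, the weighted class total is n_sampled:
  no degree: 240 × 790 = 189,600
  high school: 60 × 160 = 9600
  some college: 300 × 440 = 132,000
  associate degree: 360 × 620 = 223,200
  bachelor's degree: 80 × 460 = 36,800
Adjusted estimate = 591,200 / 1,040 = 568.462 → $570.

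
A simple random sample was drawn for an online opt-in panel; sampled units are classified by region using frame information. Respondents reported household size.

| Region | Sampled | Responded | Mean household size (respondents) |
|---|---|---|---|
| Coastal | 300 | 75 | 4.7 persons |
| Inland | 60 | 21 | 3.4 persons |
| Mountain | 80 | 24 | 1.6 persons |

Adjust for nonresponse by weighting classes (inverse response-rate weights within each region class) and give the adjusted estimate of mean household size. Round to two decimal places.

3.96

Class response rates: Coastal 75/300 = 25%, Inland 21/60 = 35%, Mountain 24/80 = 30%.
With weight = n_sampled/n_responded per class, the weighted class total is n_sampled:
  Coastal: 300 × 4.7 = 1410
  Inland: 60 × 3.4 = 204
  Mountain: 80 × 1.6 = 128
Adjusted estimate = 1742 / 440 = 3.95909 → 3.96.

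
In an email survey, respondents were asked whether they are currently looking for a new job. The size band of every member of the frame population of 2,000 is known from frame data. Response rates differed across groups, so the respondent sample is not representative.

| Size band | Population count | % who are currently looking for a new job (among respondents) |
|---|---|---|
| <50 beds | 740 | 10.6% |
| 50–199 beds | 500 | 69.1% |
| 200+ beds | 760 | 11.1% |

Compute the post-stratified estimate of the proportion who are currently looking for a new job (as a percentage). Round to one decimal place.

Weight each group's respondent value by its population share:
  <50 beds: (740/2,000) × 10.6 = 3.922
  50–199 beds: (500/2,000) × 69.1 = 17.275
  200+ beds: (760/2,000) × 11.1 = 4.218
Post-stratified estimate = 25.415 → 25.4%.

25.4%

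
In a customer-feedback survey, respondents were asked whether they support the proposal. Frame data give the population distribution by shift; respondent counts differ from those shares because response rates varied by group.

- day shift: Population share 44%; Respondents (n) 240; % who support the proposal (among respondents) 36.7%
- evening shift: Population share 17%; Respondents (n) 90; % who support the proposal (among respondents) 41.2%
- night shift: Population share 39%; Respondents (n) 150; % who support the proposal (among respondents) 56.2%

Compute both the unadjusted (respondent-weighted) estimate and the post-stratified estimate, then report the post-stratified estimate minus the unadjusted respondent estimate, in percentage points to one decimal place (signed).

Without adjustment, the pooled respondent share is:
  (240/480)×36.7 + (90/480)×41.2 + (150/480)×56.2 = 43.6375%
Post-stratified estimate weights by population shares:
  0.44×36.7 + 0.17×41.2 + 0.39×56.2 = 45.07%
Difference = 45.07 − 43.6375 = 1.4325 pp.

+1.4 percentage points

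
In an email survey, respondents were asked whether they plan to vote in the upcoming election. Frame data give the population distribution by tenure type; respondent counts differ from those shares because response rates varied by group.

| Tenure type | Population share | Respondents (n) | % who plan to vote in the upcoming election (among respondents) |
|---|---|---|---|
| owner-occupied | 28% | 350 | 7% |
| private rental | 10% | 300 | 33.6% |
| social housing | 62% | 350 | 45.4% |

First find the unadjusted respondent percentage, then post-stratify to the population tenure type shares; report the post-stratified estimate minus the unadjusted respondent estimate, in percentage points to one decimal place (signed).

+5.0 percentage points

Naive respondent-only estimate (weights = respondent counts):
  (350/1000)×7 + (300/1000)×33.6 + (350/1000)×45.4 = 28.42%
Post-stratifying to population shares instead:
  0.28×7 + 0.1×33.6 + 0.62×45.4 = 33.468%
Difference = 33.468 − 28.42 = 5.048 pp.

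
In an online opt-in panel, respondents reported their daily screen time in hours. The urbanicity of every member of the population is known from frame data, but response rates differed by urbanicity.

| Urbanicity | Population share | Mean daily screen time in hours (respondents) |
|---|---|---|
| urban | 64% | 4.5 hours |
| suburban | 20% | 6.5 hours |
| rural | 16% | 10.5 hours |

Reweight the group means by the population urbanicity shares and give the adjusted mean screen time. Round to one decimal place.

Each cell contributes population-share × respondent value:
  urban: 0.64 × 4.5 = 2.88
  suburban: 0.2 × 6.5 = 1.3
  rural: 0.16 × 10.5 = 1.68
Post-stratified estimate = 5.86 → 5.9.

5.9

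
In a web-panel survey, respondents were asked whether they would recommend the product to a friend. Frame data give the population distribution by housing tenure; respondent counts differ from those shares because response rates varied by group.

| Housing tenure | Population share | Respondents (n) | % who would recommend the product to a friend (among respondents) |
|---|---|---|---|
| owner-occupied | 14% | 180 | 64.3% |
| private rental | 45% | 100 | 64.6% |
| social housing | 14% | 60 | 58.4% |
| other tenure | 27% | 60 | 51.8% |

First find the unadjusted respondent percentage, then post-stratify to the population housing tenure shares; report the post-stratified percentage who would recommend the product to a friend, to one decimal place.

60.2%

Unadjusted (pooled respondent) estimate weights by respondent counts:
  (180/400)×64.3 + (100/400)×64.6 + (60/400)×58.4 + (60/400)×51.8 = 61.615%
Post-stratifying to population shares instead:
  0.14×64.3 + 0.45×64.6 + 0.14×58.4 + 0.27×51.8 = 60.234%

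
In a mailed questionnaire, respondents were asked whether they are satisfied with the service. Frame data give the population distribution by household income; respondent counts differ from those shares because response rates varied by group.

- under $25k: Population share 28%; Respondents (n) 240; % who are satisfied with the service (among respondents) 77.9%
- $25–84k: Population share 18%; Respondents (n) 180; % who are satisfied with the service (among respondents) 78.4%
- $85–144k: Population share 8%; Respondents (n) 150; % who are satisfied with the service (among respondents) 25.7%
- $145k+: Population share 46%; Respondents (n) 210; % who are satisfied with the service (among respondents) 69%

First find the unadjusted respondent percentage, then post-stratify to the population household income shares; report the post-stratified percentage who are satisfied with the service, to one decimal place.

Unadjusted (pooled respondent) estimate weights by respondent counts:
  (240/780)×77.9 + (180/780)×78.4 + (150/780)×25.7 + (210/780)×69 = 65.5808%
Post-stratified estimate weights by population shares:
  0.28×77.9 + 0.18×78.4 + 0.08×25.7 + 0.46×69 = 69.72%

69.7%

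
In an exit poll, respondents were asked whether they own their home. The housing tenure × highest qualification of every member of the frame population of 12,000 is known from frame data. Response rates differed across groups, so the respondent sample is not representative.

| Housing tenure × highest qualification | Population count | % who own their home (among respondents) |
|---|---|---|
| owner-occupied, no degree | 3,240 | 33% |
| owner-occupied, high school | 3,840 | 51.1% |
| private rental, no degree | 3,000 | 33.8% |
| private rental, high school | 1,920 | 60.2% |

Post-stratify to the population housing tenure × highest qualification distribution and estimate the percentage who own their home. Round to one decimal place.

43.3%

Weight each group's respondent value by its population share:
  owner-occupied, no degree: (3,240/12,000) × 33 = 8.91
  owner-occupied, high school: (3,840/12,000) × 51.1 = 16.352
  private rental, no degree: (3,000/12,000) × 33.8 = 8.45
  private rental, high school: (1,920/12,000) × 60.2 = 9.632
Post-stratified estimate = 43.344 → 43.3%.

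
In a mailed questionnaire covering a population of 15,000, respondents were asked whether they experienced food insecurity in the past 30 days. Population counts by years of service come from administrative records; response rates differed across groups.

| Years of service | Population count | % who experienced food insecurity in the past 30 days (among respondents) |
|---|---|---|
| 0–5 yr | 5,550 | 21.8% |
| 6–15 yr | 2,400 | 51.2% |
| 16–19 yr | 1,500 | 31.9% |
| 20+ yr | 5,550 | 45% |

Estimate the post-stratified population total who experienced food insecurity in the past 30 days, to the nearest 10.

Each cell contributes its population count × the respondent rate:
  0–5 yr: 5,550 × 21.8% = 1209.9
  6–15 yr: 2,400 × 51.2% = 1228.8
  16–19 yr: 1,500 × 31.9% = 478.5
  20+ yr: 5,550 × 45% = 2497.5
Estimated total = 5414.7 → 5,410.

5,410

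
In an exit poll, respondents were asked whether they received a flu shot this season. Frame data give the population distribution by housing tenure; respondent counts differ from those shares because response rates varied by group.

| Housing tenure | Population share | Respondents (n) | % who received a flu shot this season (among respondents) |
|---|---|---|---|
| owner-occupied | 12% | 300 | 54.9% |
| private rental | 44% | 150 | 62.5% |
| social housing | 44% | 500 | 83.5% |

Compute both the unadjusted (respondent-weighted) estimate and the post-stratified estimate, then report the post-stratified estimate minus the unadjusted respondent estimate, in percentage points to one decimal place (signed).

Without adjustment, the pooled respondent share is:
  (300/950)×54.9 + (150/950)×62.5 + (500/950)×83.5 = 71.1526%
Post-stratified estimate weights by population shares:
  0.12×54.9 + 0.44×62.5 + 0.44×83.5 = 70.828%
Difference = 70.828 − 71.1526 = -0.3246 pp.

-0.3 percentage points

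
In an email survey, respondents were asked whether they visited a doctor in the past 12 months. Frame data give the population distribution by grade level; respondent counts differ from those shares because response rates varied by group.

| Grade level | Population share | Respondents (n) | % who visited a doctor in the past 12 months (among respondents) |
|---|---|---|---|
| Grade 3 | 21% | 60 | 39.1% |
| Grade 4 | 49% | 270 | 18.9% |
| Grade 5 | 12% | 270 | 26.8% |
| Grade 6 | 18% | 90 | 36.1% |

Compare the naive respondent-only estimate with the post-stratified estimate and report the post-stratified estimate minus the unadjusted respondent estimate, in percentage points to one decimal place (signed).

Unadjusted (pooled respondent) estimate weights by respondent counts:
  (60/690)×39.1 + (270/690)×18.9 + (270/690)×26.8 + (90/690)×36.1 = 25.9913%
Post-stratified estimate weights by population shares:
  0.21×39.1 + 0.49×18.9 + 0.12×26.8 + 0.18×36.1 = 27.186%
Difference = 27.186 − 25.9913 = 1.1947 pp.

+1.2 percentage points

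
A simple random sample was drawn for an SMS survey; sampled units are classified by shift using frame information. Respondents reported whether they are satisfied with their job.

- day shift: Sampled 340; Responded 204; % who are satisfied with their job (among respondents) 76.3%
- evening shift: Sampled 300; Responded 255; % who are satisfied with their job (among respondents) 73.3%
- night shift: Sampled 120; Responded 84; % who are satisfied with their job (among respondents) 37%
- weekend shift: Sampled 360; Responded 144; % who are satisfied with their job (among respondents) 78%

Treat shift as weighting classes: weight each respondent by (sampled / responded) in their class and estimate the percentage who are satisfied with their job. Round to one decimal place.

71.8%

Class response rates: day shift 204/340 = 60%, evening shift 255/300 = 85%, night shift 84/120 = 70%, weekend shift 144/360 = 40%.
Weighting each respondent by the inverse class response rate inflates each class back to its sampled size, so the class weight is n_sampled:
  day shift: 340 × 76.3 = 25,942
  evening shift: 300 × 73.3 = 21,990
  night shift: 120 × 37 = 4440
  weekend shift: 360 × 78 = 28,080
Adjusted estimate = 80,452 / 1,120 = 71.8321 → 71.8%.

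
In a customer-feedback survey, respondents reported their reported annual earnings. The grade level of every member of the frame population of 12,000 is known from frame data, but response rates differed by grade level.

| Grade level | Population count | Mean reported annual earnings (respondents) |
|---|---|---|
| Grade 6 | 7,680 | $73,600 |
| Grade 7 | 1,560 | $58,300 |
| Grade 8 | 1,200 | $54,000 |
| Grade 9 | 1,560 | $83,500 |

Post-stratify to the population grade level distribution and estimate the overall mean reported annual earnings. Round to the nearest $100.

$70,900

Weight each group's respondent value by its population share:
  Grade 6: (7,680/12,000) × 73,600 = 47,104
  Grade 7: (1,560/12,000) × 58,300 = 7579
  Grade 8: (1,200/12,000) × 54,000 = 5400
  Grade 9: (1,560/12,000) × 83,500 = 10,855
Post-stratified estimate = 70,938 → $70,900.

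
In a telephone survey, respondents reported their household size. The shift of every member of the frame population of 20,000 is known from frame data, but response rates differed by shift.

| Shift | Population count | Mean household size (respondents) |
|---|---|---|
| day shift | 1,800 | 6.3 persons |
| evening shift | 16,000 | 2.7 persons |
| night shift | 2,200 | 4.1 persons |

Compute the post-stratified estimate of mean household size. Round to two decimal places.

3.18

Weight each group's respondent value by its population share:
  day shift: (1,800/20,000) × 6.3 = 0.567
  evening shift: (16,000/20,000) × 2.7 = 2.16
  night shift: (2,200/20,000) × 4.1 = 0.451
Post-stratified estimate = 3.178 → 3.18.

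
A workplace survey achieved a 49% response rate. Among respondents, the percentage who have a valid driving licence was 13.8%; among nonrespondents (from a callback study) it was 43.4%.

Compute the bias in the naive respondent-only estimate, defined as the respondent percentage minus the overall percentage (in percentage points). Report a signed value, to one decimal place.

Nonresponse fraction = 1 − 0.49 = 0.51.
Bias = (nonresponse fraction) × (respondent percentage − nonrespondent percentage)
     = 0.51 × (13.8 − 43.4) = 0.51 × -29.6 = -15.096.

-15.1 percentage points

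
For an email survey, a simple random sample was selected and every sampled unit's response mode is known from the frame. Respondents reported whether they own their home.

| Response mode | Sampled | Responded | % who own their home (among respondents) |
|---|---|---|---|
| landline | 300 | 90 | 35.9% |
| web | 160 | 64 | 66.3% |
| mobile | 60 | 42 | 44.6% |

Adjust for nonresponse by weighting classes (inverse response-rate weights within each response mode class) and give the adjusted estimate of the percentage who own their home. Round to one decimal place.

46.3%

Class response rates: landline 90/300 = 30%, web 64/160 = 40%, mobile 42/60 = 70%.
Weighting each respondent by the inverse class response rate inflates each class back to its sampled size, so the class weight is n_sampled:
  landline: 300 × 35.9 = 10,770
  web: 160 × 66.3 = 10,608
  mobile: 60 × 44.6 = 2676
Adjusted estimate = 24,054 / 520 = 46.2577 → 46.3%.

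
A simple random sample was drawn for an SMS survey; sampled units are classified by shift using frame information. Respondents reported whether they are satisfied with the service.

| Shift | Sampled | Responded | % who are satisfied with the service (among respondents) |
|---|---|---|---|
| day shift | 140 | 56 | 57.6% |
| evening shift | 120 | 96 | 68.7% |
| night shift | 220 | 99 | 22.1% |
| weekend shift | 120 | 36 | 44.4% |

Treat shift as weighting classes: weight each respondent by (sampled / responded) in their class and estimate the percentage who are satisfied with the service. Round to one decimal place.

44.2%

Class response rates: day shift 56/140 = 40%, evening shift 96/120 = 80%, night shift 99/220 = 45%, weekend shift 36/120 = 30%.
With weight = n_sampled/n_responded per class, the weighted class total is n_sampled:
  day shift: 140 × 57.6 = 8064
  evening shift: 120 × 68.7 = 8244
  night shift: 220 × 22.1 = 4862
  weekend shift: 120 × 44.4 = 5328
Adjusted estimate = 26,498 / 600 = 44.1633 → 44.2%.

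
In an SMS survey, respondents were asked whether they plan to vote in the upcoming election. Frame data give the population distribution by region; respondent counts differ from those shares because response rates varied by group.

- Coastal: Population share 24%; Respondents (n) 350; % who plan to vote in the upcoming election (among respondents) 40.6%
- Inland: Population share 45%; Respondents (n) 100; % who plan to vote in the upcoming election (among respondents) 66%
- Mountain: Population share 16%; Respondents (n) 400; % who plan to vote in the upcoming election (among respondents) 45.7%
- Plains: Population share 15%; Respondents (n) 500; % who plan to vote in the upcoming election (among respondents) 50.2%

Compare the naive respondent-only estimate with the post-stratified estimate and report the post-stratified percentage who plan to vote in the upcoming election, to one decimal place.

Unadjusted (pooled respondent) estimate weights by respondent counts:
  (350/1350)×40.6 + (100/1350)×66 + (400/1350)×45.7 + (500/1350)×50.2 = 47.5481%
Reweighting by population region shares:
  0.24×40.6 + 0.45×66 + 0.16×45.7 + 0.15×50.2 = 54.286%

54.3%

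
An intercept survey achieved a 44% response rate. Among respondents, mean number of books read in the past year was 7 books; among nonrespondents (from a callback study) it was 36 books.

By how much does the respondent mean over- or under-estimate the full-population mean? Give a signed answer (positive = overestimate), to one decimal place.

Nonresponse fraction = 1 − 0.44 = 0.56.
Bias = (nonresponse fraction) × (respondent mean − nonrespondent mean)
     = 0.56 × (7 − 36) = 0.56 × -29 = -16.24.

-16.2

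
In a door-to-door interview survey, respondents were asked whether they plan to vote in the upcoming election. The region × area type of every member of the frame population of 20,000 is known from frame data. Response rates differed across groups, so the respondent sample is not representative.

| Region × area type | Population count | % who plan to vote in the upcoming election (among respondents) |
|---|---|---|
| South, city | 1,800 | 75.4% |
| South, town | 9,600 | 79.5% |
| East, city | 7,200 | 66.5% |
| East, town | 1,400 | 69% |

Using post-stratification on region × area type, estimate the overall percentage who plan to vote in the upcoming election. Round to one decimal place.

Post-stratification weights by population share, not respondent share:
  South, city: (1,800/20,000) × 75.4 = 6.786
  South, town: (9,600/20,000) × 79.5 = 38.16
  East, city: (7,200/20,000) × 66.5 = 23.94
  East, town: (1,400/20,000) × 69 = 4.83
Post-stratified estimate = 73.716 → 73.7%.

73.7%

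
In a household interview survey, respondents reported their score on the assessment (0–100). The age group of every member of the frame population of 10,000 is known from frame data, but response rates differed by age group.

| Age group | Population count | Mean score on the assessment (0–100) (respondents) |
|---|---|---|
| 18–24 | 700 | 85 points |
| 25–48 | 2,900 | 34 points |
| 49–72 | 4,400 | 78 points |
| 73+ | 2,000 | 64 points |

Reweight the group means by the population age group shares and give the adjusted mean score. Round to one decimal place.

62.9

Reweight to the known age group distribution:
  18–24: (700/10,000) × 85 = 5.95
  25–48: (2,900/10,000) × 34 = 9.86
  49–72: (4,400/10,000) × 78 = 34.32
  73+: (2,000/10,000) × 64 = 12.8
Post-stratified estimate = 62.93 → 62.9.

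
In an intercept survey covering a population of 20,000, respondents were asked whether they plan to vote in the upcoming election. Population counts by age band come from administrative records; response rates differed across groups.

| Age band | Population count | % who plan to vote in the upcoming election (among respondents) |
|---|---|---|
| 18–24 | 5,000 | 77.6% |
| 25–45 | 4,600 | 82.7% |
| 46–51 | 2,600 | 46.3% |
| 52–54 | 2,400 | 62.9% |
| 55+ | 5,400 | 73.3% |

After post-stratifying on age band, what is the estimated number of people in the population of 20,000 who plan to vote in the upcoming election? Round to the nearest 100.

Each cell contributes its population count × the respondent rate:
  18–24: 5,000 × 77.6% = 3880
  25–45: 4,600 × 82.7% = 3804.2
  46–51: 2,600 × 46.3% = 1203.8
  52–54: 2,400 × 62.9% = 1509.6
  55+: 5,400 × 73.3% = 3958.2
Estimated total = 14355.8 → 14,400.

14,400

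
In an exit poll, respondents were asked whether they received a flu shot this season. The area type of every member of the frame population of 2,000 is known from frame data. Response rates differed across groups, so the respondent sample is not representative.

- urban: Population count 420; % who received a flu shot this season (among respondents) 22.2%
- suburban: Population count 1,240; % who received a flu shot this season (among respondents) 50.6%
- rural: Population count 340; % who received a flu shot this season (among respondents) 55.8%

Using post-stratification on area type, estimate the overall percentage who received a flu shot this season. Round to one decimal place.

Post-stratification weights by population share, not respondent share:
  urban: (420/2,000) × 22.2 = 4.662
  suburban: (1,240/2,000) × 50.6 = 31.372
  rural: (340/2,000) × 55.8 = 9.486
Post-stratified estimate = 45.52 → 45.5%.

45.5%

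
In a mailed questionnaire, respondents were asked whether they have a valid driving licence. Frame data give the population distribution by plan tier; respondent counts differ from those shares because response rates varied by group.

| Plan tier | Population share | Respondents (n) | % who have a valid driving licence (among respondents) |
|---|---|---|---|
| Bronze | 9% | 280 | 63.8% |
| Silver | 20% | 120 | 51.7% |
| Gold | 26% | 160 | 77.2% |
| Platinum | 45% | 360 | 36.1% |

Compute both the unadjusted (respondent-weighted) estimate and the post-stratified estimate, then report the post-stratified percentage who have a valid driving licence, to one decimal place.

52.4%

Naive respondent-only estimate (weights = respondent counts):
  (280/920)×63.8 + (120/920)×51.7 + (160/920)×77.2 + (360/920)×36.1 = 53.713%
Post-stratifying to population shares instead:
  0.09×63.8 + 0.2×51.7 + 0.26×77.2 + 0.45×36.1 = 52.399%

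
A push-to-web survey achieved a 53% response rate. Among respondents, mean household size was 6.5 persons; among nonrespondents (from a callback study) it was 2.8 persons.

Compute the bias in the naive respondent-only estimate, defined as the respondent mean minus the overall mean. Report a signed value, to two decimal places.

Nonresponse fraction = 1 − 0.53 = 0.47.
Bias = (nonresponse fraction) × (respondent mean − nonrespondent mean)
     = 0.47 × (6.5 − 2.8) = 0.47 × 3.7 = 1.739.

+1.74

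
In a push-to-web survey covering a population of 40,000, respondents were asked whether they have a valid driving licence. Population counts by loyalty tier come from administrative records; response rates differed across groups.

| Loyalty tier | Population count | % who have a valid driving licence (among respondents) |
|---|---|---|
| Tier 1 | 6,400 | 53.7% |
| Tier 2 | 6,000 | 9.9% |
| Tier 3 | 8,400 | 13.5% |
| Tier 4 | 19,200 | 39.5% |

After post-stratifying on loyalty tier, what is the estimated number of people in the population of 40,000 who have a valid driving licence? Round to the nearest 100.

12,700

Estimated count per cell = population count × respondent percentage:
  Tier 1: 6,400 × 53.7% = 3436.8
  Tier 2: 6,000 × 9.9% = 594
  Tier 3: 8,400 × 13.5% = 1134
  Tier 4: 19,200 × 39.5% = 7584
Estimated total = 12748.8 → 12,700.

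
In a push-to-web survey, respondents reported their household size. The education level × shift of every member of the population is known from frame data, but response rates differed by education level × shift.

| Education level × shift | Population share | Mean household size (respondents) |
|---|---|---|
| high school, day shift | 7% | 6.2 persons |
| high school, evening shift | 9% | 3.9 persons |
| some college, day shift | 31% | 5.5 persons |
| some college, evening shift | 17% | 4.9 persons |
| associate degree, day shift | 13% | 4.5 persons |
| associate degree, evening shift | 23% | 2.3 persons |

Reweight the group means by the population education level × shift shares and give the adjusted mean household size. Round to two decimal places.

4.44

Weight each group's respondent value by its population share:
  high school, day shift: 0.07 × 6.2 = 0.434
  high school, evening shift: 0.09 × 3.9 = 0.351
  some college, day shift: 0.31 × 5.5 = 1.705
  some college, evening shift: 0.17 × 4.9 = 0.833
  associate degree, day shift: 0.13 × 4.5 = 0.585
  associate degree, evening shift: 0.23 × 2.3 = 0.529
Post-stratified estimate = 4.437 → 4.44.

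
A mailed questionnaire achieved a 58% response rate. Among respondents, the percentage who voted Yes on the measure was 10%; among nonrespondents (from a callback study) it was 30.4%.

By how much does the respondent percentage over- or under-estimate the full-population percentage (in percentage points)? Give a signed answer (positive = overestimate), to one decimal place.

-8.6 percentage points

Nonresponse fraction = 1 − 0.58 = 0.42.
Bias = (nonresponse fraction) × (respondent percentage − nonrespondent percentage)
     = 0.42 × (10 − 30.4) = 0.42 × -20.4 = -8.568.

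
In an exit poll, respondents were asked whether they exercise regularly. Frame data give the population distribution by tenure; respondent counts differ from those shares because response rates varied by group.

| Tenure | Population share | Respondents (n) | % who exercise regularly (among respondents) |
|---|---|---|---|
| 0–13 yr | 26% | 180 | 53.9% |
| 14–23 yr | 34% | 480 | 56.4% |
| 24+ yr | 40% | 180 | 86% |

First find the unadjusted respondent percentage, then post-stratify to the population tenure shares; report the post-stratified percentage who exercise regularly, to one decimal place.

67.6%

Without adjustment, the pooled respondent share is:
  (180/840)×53.9 + (480/840)×56.4 + (180/840)×86 = 62.2071%
Post-stratifying to population shares instead:
  0.26×53.9 + 0.34×56.4 + 0.4×86 = 67.59%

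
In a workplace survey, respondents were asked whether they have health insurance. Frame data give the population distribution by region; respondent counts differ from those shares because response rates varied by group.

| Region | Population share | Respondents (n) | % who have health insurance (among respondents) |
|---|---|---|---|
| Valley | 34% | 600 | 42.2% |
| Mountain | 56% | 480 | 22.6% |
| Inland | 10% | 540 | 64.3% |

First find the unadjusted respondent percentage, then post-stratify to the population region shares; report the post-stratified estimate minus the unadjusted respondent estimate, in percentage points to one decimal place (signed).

-10.3 percentage points

Without adjustment, the pooled respondent share is:
  (600/1620)×42.2 + (480/1620)×22.6 + (540/1620)×64.3 = 43.7593%
Post-stratifying to population shares instead:
  0.34×42.2 + 0.56×22.6 + 0.1×64.3 = 33.434%
Difference = 33.434 − 43.7593 = -10.3253 pp.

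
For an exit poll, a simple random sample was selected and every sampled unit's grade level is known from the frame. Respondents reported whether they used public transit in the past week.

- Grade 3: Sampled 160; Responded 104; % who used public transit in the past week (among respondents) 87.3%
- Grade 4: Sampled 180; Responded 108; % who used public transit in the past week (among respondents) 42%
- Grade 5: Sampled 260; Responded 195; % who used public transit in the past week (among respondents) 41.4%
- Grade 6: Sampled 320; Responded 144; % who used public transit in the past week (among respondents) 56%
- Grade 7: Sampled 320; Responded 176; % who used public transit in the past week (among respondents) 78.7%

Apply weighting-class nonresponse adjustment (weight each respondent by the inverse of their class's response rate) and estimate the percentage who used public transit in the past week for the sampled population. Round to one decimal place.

Response rates by class: Grade 3 104/160 = 65%, Grade 4 108/180 = 60%, Grade 5 195/260 = 75%, Grade 6 144/320 = 45%, Grade 7 176/320 = 55%.
Weighting each respondent by the inverse class response rate inflates each class back to its sampled size, so the class weight is n_sampled:
  Grade 3: 160 × 87.3 = 13,968
  Grade 4: 180 × 42 = 7560
  Grade 5: 260 × 41.4 = 10,764
  Grade 6: 320 × 56 = 17,920
  Grade 7: 320 × 78.7 = 25,184
Adjusted estimate = 75,396 / 1,240 = 60.8032 → 60.8%.

60.8%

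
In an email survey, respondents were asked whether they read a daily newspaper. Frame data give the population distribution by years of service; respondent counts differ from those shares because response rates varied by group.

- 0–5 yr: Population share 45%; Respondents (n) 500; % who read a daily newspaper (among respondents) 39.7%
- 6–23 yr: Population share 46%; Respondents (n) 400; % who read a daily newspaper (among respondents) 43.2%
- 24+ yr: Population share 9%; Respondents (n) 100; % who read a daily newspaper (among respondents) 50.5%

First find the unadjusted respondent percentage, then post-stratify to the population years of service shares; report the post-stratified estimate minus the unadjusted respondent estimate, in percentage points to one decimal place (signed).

Unadjusted (pooled respondent) estimate weights by respondent counts:
  (500/1000)×39.7 + (400/1000)×43.2 + (100/1000)×50.5 = 42.18%
Post-stratified estimate weights by population shares:
  0.45×39.7 + 0.46×43.2 + 0.09×50.5 = 42.282%
Difference = 42.282 − 42.18 = 0.102 pp.

+0.1 percentage points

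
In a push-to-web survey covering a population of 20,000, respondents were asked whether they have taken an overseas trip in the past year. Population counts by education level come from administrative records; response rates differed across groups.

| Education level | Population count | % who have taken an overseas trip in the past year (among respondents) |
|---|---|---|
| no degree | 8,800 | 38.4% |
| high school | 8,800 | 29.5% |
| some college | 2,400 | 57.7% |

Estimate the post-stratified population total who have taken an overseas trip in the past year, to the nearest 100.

7,400

Estimated count per cell = population count × respondent percentage:
  no degree: 8,800 × 38.4% = 3379.2
  high school: 8,800 × 29.5% = 2596
  some college: 2,400 × 57.7% = 1384.8
Estimated total = 7360 → 7,400.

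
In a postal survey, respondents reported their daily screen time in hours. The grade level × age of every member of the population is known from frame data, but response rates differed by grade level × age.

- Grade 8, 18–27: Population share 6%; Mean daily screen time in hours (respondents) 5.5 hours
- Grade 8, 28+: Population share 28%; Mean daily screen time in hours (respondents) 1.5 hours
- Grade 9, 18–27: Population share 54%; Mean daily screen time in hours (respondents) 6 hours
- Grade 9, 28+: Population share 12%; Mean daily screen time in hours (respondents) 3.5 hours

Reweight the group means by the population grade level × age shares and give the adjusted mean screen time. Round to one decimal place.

Each cell contributes population-share × respondent value:
  Grade 8, 18–27: 0.06 × 5.5 = 0.33
  Grade 8, 28+: 0.28 × 1.5 = 0.42
  Grade 9, 18–27: 0.54 × 6 = 3.24
  Grade 9, 28+: 0.12 × 3.5 = 0.42
Post-stratified estimate = 4.41 → 4.4.

4.4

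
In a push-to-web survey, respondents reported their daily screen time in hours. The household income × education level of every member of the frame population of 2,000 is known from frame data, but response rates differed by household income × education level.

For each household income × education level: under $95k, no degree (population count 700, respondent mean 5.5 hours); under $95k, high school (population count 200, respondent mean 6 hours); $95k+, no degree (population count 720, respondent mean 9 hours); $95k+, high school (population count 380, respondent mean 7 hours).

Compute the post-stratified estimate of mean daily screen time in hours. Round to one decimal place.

7.1

Post-stratification weights by population share, not respondent share:
  under $95k, no degree: (700/2,000) × 5.5 = 1.925
  under $95k, high school: (200/2,000) × 6 = 0.6
  $95k+, no degree: (720/2,000) × 9 = 3.24
  $95k+, high school: (380/2,000) × 7 = 1.33
Post-stratified estimate = 7.095 → 7.1.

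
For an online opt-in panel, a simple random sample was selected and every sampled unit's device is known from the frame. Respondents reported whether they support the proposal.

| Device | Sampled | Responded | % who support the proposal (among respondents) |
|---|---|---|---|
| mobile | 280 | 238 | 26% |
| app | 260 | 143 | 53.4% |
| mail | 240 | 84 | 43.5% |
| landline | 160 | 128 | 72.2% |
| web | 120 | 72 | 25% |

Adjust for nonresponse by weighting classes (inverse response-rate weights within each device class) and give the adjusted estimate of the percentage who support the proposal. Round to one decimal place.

43.5%

Class response rates: mobile 238/280 = 85%, app 143/260 = 55%, mail 84/240 = 35%, landline 128/160 = 80%, web 72/120 = 60%.
Each respondent's weight = sampled/responded in their class; summing within a class gives n_sampled, so:
  mobile: 280 × 26 = 7280
  app: 260 × 53.4 = 13,884
  mail: 240 × 43.5 = 10,440
  landline: 160 × 72.2 = 11,552
  web: 120 × 25 = 3000
Adjusted estimate = 46,156 / 1,060 = 43.5434 → 43.5%.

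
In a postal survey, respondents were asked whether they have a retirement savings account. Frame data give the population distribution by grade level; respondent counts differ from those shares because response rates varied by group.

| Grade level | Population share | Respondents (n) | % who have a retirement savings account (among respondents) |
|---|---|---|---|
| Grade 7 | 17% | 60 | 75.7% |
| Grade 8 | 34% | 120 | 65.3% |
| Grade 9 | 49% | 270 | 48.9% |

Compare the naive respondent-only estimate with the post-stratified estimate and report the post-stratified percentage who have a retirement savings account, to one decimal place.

59.0%

Unadjusted (pooled respondent) estimate weights by respondent counts:
  (60/450)×75.7 + (120/450)×65.3 + (270/450)×48.9 = 56.8467%
Post-stratifying to population shares instead:
  0.17×75.7 + 0.34×65.3 + 0.49×48.9 = 59.032%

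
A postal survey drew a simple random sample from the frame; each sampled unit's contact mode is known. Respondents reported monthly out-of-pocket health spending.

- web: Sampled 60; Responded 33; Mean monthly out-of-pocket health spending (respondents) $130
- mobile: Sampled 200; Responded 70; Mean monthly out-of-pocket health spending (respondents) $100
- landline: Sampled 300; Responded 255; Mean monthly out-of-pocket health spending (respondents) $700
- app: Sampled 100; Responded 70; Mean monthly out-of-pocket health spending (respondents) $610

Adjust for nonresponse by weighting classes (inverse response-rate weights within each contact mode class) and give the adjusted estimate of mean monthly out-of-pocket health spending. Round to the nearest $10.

$450

Class response rates: web 33/60 = 55%, mobile 70/200 = 35%, landline 255/300 = 85%, app 70/100 = 70%.
Each respondent's weight = sampled/responded in their class; summing within a class gives n_sampled, so:
  web: 60 × 130 = 7800
  mobile: 200 × 100 = 20,000
  landline: 300 × 700 = 210,000
  app: 100 × 610 = 61,000
Adjusted estimate = 298,800 / 660 = 452.727 → $450.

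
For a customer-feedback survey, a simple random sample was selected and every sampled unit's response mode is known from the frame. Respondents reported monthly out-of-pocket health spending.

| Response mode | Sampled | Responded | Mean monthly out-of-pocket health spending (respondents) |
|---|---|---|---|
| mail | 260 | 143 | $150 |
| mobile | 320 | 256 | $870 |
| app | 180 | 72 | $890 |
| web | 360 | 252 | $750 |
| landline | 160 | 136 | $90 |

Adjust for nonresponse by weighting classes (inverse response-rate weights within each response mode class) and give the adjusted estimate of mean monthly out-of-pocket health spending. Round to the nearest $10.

$600

Response rates by class: mail 143/260 = 55%, mobile 256/320 = 80%, app 72/180 = 40%, web 252/360 = 70%, landline 136/160 = 85%.
With weight = n_sampled/n_responded per class, the weighted class total is n_sampled:
  mail: 260 × 150 = 39,000
  mobile: 320 × 870 = 278,400
  app: 180 × 890 = 160,200
  web: 360 × 750 = 270,000
  landline: 160 × 90 = 14,400
Adjusted estimate = 762,000 / 1,280 = 595.312 → $600.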